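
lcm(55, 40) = 440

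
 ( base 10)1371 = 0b10101011011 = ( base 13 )816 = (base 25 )24L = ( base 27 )1nl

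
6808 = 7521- 713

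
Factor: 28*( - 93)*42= - 109368= -2^3*3^2*7^2*31^1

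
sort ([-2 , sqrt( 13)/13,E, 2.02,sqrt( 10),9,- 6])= [ - 6, - 2,sqrt( 13) /13, 2.02, E, sqrt(10 ), 9] 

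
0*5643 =0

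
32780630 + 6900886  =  39681516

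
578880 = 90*6432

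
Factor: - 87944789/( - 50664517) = 71^1*79^(  -  1)*307^( -1 )*2089^(  -  1 )*1238659^1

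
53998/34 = 26999/17 = 1588.18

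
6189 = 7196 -1007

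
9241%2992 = 265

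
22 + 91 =113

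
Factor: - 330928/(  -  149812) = 2^2*37^1*67^( - 1) = 148/67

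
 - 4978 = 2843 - 7821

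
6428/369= 17 + 155/369= 17.42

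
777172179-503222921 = 273949258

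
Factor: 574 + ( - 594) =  - 2^2*5^1 = - 20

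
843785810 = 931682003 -87896193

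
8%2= 0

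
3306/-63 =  - 53+11/21=- 52.48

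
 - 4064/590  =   - 7 + 33/295 = - 6.89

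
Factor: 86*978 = 84108 = 2^2*3^1 * 43^1*163^1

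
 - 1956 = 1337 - 3293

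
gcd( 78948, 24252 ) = 516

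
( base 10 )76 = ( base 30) 2G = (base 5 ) 301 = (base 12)64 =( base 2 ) 1001100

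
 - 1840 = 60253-62093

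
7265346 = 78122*93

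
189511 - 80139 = 109372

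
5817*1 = 5817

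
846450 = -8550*( - 99 )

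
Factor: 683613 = 3^3*7^1*3617^1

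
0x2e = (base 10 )46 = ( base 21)24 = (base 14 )34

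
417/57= 7 + 6/19  =  7.32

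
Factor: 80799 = 3^1*23^1*1171^1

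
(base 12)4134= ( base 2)1101110111000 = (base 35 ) 5RQ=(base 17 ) 1797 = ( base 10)7096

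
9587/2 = 4793 + 1/2 = 4793.50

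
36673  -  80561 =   -  43888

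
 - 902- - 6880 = 5978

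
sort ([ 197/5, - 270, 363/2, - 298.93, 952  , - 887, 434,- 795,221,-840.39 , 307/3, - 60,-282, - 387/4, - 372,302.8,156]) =[-887 , - 840.39, - 795, - 372 , -298.93,  -  282, - 270, - 387/4 ,-60,197/5, 307/3, 156, 363/2,221, 302.8, 434 , 952]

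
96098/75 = 1281 + 23/75=1281.31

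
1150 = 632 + 518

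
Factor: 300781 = 13^1*17^1*1361^1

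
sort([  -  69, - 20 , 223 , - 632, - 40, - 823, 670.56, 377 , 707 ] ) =[ - 823,-632, - 69, - 40,-20, 223, 377,670.56 , 707 ] 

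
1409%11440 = 1409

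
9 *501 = 4509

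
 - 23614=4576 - 28190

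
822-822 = 0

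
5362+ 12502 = 17864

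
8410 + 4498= 12908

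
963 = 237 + 726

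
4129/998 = 4  +  137/998 = 4.14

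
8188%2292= 1312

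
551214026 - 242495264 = 308718762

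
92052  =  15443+76609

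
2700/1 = 2700 = 2700.00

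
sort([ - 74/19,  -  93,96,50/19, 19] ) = [-93, - 74/19,50/19,  19,96]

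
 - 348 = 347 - 695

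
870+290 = 1160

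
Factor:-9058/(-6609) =2^1*3^(-1) * 7^1 * 647^1 * 2203^(-1)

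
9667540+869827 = 10537367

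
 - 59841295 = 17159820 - 77001115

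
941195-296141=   645054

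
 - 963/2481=-321/827 =- 0.39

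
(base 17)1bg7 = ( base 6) 102431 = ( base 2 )10000010110011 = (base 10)8371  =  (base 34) 787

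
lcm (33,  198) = 198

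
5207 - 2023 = 3184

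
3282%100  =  82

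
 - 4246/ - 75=4246/75 = 56.61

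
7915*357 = 2825655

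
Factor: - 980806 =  - 2^1*653^1*751^1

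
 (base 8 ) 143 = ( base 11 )90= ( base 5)344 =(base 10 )99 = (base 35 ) 2t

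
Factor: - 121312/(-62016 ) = 223/114 = 2^(- 1 )*3^(  -  1 )*19^(-1)* 223^1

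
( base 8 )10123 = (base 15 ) 1389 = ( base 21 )9a0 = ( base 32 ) 42J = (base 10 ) 4179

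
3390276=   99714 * 34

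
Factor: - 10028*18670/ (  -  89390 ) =2^2*7^( - 1 ) * 23^1*109^1*1277^(  -  1 )*1867^1 =18722276/8939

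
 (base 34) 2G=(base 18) 4c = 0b1010100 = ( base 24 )3C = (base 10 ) 84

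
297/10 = 29 + 7/10 = 29.70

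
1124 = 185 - - 939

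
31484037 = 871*36147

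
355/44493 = 355/44493  =  0.01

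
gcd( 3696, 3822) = 42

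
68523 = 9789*7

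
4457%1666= 1125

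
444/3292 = 111/823 = 0.13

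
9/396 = 1/44 = 0.02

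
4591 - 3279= 1312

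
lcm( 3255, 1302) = 6510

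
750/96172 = 375/48086 = 0.01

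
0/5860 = 0 = 0.00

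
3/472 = 3/472=0.01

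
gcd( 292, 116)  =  4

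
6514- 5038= 1476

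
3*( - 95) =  - 285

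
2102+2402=4504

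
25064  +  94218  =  119282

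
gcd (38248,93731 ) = 1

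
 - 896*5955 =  -5335680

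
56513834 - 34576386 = 21937448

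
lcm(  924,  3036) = 21252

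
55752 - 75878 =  - 20126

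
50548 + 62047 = 112595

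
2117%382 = 207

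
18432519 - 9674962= 8757557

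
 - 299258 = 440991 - 740249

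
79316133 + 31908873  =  111225006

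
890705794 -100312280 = 790393514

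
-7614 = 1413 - 9027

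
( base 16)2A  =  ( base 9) 46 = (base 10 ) 42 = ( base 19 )24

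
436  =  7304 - 6868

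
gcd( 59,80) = 1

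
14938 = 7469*2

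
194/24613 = 194/24613 =0.01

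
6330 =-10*( - 633)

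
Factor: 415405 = 5^1*251^1*331^1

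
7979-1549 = 6430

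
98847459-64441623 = 34405836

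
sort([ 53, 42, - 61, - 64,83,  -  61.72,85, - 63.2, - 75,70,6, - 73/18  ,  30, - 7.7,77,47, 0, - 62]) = [- 75, - 64, - 63.2, - 62 , - 61.72, - 61, - 7.7, - 73/18,  0,6,30, 42, 47,53,70, 77,83,85]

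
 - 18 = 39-57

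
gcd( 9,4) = 1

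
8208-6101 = 2107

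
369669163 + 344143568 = 713812731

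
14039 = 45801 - 31762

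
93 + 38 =131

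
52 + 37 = 89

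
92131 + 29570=121701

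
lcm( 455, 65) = 455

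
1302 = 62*21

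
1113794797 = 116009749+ 997785048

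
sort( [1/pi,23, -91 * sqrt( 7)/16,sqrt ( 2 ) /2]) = [ - 91*sqrt(7)/16, 1/pi, sqrt( 2) /2, 23]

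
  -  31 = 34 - 65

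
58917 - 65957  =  -7040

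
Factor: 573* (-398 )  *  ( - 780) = 177882120 = 2^3*3^2*5^1*13^1*191^1*199^1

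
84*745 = 62580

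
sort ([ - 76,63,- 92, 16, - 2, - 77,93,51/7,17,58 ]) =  [ - 92,-77, - 76, - 2,51/7,16,17, 58,63, 93 ] 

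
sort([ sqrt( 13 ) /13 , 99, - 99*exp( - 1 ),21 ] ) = [  -  99*exp(-1), sqrt(13)/13,21,99 ]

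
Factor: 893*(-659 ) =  - 588487 = -19^1*47^1*659^1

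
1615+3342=4957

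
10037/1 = 10037 = 10037.00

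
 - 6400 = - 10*640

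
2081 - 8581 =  - 6500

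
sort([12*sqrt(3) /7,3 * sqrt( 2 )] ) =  [ 12*sqrt(3 )/7 , 3*sqrt( 2) ] 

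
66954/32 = 2092 + 5/16 = 2092.31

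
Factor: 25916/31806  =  22/27=2^1*3^ ( - 3 ) * 11^1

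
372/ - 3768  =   - 1 + 283/314= - 0.10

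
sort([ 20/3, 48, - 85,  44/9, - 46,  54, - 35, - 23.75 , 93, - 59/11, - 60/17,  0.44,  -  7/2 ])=[ - 85,- 46,  -  35, - 23.75, - 59/11,  -  60/17, - 7/2,0.44,44/9, 20/3 , 48 , 54,93 ] 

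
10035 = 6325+3710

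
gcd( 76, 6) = 2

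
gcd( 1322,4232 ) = 2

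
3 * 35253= 105759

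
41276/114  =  20638/57 = 362.07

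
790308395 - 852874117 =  - 62565722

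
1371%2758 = 1371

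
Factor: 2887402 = 2^1*7^1*31^1 * 6653^1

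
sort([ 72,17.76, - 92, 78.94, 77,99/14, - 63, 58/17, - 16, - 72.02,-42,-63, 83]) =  [ - 92, - 72.02,-63,-63, - 42, - 16,58/17,99/14,17.76,72, 77,78.94, 83] 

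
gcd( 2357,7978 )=1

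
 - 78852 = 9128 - 87980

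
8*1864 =14912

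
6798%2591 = 1616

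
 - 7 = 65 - 72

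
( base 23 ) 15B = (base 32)kf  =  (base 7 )1624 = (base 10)655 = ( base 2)1010001111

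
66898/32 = 2090  +  9/16 = 2090.56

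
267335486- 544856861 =-277521375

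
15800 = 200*79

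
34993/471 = 34993/471  =  74.30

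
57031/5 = 57031/5  =  11406.20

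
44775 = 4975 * 9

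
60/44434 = 30/22217  =  0.00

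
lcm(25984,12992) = 25984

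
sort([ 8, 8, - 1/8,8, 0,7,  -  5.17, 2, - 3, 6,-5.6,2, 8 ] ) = [-5.6 , - 5.17, - 3, - 1/8, 0,2, 2, 6, 7,8,8,8, 8]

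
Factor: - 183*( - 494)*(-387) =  - 2^1 *3^3*13^1*19^1*43^1*61^1 = - 34985574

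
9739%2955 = 874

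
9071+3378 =12449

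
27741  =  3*9247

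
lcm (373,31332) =31332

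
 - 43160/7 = - 43160/7 = - 6165.71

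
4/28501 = 4/28501 = 0.00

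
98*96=9408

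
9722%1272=818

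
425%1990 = 425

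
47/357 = 47/357 = 0.13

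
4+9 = 13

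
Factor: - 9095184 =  - 2^4 *3^2*7^2*1289^1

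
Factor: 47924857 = 47924857^1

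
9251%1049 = 859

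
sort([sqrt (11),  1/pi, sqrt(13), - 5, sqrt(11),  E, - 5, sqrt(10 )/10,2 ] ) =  [-5, - 5, sqrt( 10 )/10,1/pi, 2, E,sqrt ( 11), sqrt(11),sqrt(13 )]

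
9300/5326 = 1+ 1987/2663 = 1.75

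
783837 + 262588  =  1046425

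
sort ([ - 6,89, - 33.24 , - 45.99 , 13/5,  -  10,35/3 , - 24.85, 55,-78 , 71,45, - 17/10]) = [ - 78 , - 45.99, - 33.24, - 24.85,  -  10 , - 6, - 17/10,13/5 , 35/3, 45,  55, 71 , 89]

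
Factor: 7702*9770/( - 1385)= - 2^2*277^( - 1 )*977^1 *3851^1 = - 15049708/277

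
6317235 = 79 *79965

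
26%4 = 2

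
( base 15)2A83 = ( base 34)7UB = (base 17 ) 1E9B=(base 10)9123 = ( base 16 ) 23a3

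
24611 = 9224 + 15387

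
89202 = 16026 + 73176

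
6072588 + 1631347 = 7703935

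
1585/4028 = 1585/4028 = 0.39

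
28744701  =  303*94867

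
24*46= 1104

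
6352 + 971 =7323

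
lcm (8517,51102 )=51102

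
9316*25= 232900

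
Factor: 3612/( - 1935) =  - 2^2*3^( -1)*5^ ( - 1 ) * 7^1= - 28/15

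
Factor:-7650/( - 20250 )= 3^(-2 )*5^(- 1)*17^1 = 17/45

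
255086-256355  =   - 1269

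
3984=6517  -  2533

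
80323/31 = 2591+2/31= 2591.06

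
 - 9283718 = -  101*91918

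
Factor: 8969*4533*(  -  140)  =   - 5691906780= - 2^2*3^1*5^1*7^1*1511^1 *8969^1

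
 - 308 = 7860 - 8168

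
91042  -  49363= 41679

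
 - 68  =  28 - 96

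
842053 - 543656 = 298397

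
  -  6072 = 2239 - 8311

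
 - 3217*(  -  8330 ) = 26797610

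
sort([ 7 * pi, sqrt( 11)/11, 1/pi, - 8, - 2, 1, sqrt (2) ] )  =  [-8, - 2,sqrt(11)/11,  1/pi, 1,sqrt(2), 7*pi]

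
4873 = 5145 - 272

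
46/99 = 46/99 = 0.46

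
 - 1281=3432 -4713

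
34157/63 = 542+11/63 = 542.17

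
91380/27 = 30460/9 = 3384.44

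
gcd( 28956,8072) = 4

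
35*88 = 3080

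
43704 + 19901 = 63605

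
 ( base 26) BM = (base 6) 1232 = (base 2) 100110100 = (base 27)bb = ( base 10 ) 308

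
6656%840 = 776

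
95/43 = 2 + 9/43 = 2.21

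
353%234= 119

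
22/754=11/377 = 0.03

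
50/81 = 50/81 = 0.62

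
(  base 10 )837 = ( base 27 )140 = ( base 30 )RR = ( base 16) 345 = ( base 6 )3513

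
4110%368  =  62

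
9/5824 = 9/5824 = 0.00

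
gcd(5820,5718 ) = 6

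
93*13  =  1209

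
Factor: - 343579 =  - 343579^1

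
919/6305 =919/6305 = 0.15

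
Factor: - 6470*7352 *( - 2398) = 2^5*5^1*11^1*109^1 * 647^1* 919^1 = 114066721120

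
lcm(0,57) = 0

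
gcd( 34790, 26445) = 5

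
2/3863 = 2/3863 = 0.00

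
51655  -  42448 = 9207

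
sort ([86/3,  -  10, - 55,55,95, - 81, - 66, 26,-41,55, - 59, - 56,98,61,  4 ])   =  [ - 81,-66, -59, - 56, - 55,  -  41, - 10, 4,26,86/3,55, 55,61,95,  98 ] 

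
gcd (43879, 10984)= 1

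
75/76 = 75/76 = 0.99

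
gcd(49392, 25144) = 56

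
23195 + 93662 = 116857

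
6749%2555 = 1639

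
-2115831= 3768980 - 5884811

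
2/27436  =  1/13718 = 0.00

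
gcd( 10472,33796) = 476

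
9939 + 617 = 10556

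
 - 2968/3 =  - 990 + 2/3 =-  989.33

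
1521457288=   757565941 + 763891347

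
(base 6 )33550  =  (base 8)11212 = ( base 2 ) 1001010001010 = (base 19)d2f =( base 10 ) 4746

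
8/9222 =4/4611=0.00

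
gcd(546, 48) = 6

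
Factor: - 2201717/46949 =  - 7^4*19^( - 1)*131^1*353^ (-1)=- 314531/6707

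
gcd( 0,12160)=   12160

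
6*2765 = 16590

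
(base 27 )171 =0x397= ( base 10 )919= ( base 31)tk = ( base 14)499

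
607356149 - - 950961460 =1558317609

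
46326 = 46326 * 1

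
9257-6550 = 2707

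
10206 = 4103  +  6103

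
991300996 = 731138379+260162617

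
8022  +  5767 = 13789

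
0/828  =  0 = 0.00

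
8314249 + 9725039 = 18039288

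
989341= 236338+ 753003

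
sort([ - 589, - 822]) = [-822 , - 589]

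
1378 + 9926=11304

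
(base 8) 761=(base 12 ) 355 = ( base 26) J3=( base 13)2C3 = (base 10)497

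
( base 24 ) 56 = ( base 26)4m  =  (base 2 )1111110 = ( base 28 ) 4E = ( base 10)126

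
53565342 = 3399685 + 50165657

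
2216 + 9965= 12181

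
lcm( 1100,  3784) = 94600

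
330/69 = 4 + 18/23 = 4.78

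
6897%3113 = 671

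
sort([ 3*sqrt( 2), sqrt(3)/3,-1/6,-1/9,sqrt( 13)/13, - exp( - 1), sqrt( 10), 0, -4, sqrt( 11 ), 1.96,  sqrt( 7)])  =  [-4 ,-exp(-1 ), - 1/6,-1/9, 0,sqrt( 13)/13,sqrt(3)/3,  1.96, sqrt(7), sqrt( 10), sqrt( 11), 3*sqrt( 2)] 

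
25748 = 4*6437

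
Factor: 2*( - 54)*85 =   -  2^2*3^3*5^1*17^1 = - 9180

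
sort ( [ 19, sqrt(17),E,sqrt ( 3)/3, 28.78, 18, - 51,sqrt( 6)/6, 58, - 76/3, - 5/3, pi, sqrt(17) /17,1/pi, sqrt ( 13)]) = [ - 51, - 76/3, - 5/3,sqrt( 17)/17  ,  1/pi,sqrt(6)/6  ,  sqrt(3)/3, E,  pi,sqrt(13 ),sqrt(17), 18,  19,28.78,58]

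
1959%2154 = 1959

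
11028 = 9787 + 1241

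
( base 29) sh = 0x33d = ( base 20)219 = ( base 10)829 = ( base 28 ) 11h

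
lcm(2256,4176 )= 196272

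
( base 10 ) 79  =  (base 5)304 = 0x4F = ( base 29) 2l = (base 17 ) 4b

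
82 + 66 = 148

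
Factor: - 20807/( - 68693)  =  73^ ( - 1)*941^( - 1 ) * 20807^1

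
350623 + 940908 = 1291531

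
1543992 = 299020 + 1244972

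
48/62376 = 2/2599  =  0.00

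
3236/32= 809/8 = 101.12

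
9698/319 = 30+128/319 = 30.40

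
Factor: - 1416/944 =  - 2^( - 1 )*3^1 = - 3/2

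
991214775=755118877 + 236095898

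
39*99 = 3861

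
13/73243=13/73243 = 0.00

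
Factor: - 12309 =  - 3^1*11^1*373^1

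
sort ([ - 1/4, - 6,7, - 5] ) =[ - 6 ,- 5, - 1/4 , 7]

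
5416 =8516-3100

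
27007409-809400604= - 782393195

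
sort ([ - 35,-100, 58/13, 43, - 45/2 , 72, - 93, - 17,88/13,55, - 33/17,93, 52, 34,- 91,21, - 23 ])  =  [ - 100,  -  93 ,- 91, - 35 , - 23, - 45/2, - 17, - 33/17,58/13, 88/13,21 , 34,43,52,55, 72,93] 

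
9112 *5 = 45560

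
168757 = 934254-765497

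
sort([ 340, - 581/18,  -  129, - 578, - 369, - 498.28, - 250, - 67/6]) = [ - 578,-498.28, - 369, - 250,-129, - 581/18,  -  67/6,340]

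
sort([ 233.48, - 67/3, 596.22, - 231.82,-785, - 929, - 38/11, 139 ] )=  [- 929, - 785, - 231.82, - 67/3, - 38/11,139, 233.48 , 596.22]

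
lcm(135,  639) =9585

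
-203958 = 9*(  -  22662 ) 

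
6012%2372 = 1268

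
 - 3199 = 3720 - 6919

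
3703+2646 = 6349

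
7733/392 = 19+285/392 = 19.73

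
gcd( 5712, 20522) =2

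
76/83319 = 76/83319 = 0.00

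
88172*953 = 84027916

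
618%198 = 24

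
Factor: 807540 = 2^2*3^1*5^1*43^1*313^1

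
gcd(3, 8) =1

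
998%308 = 74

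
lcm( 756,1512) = 1512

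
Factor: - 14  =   - 2^1* 7^1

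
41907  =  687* 61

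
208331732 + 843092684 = 1051424416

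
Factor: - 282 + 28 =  - 254 = - 2^1 * 127^1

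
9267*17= 157539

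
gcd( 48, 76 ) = 4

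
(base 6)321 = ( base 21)5G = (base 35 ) 3g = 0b1111001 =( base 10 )121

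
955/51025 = 191/10205  =  0.02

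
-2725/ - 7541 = 2725/7541=0.36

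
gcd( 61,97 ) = 1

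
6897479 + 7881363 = 14778842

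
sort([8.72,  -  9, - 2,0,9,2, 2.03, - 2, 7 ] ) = [ - 9, - 2, - 2,0,2, 2.03,  7,8.72, 9 ]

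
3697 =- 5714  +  9411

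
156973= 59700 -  - 97273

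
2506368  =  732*3424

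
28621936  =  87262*328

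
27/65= 27/65 = 0.42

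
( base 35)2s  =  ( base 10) 98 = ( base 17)5D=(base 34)2U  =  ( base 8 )142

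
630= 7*90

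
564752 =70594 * 8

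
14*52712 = 737968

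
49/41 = 49/41 = 1.20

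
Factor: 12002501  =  7^2*397^1 * 617^1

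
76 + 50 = 126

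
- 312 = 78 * (-4) 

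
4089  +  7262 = 11351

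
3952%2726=1226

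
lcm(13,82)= 1066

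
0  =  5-5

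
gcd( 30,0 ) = 30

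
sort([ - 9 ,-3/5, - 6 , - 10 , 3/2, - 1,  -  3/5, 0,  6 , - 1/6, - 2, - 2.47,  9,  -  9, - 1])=[- 10, - 9,  -  9 , - 6, - 2.47, - 2,-1, - 1 , - 3/5, - 3/5, - 1/6,0,  3/2,6,  9] 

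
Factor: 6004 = 2^2 * 19^1 * 79^1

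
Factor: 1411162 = 2^1 * 59^1 * 11959^1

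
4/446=2/223 = 0.01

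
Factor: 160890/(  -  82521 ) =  - 310/159 =-2^1*3^(  -  1)*5^1*31^1 * 53^( - 1)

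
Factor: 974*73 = 71102 = 2^1*73^1*487^1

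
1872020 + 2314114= 4186134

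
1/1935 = 1/1935=0.00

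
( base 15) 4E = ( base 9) 82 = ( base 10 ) 74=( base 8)112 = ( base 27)2K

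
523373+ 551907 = 1075280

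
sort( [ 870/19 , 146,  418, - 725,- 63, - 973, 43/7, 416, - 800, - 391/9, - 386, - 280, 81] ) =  [ - 973, - 800, - 725,-386, - 280, - 63 , - 391/9,43/7 , 870/19, 81, 146, 416, 418 ]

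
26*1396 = 36296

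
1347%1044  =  303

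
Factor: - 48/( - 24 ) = 2^1 = 2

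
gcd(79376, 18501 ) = 1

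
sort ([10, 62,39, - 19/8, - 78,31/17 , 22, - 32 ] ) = [ - 78, - 32, - 19/8,31/17,10,22,39, 62 ]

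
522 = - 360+882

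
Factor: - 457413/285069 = - 913/569= -11^1*  83^1*569^( - 1)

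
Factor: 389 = 389^1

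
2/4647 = 2/4647 = 0.00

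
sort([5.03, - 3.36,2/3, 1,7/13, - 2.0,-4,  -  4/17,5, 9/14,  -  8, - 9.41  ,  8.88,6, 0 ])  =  [ - 9.41, - 8, - 4, - 3.36,-2.0, - 4/17, 0,7/13, 9/14,  2/3, 1, 5 , 5.03 , 6,8.88]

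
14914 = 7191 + 7723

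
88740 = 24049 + 64691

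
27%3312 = 27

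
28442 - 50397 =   -  21955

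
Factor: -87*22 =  - 1914  =  -2^1*3^1 * 11^1*29^1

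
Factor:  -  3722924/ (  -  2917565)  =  2^2*5^(  -  1)*7^( - 1)*31^( - 1 )*467^1*1993^1*2689^( - 1 ) 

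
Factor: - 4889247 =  - 3^1* 11^2*13469^1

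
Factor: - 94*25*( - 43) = 101050 = 2^1*5^2*43^1*47^1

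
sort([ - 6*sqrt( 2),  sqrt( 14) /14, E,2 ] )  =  [ - 6*sqrt( 2), sqrt(14) /14,2,E]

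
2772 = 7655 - 4883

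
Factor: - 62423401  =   - 43^1* 149^1*9743^1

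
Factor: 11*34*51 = 2^1*3^1*11^1*17^2 = 19074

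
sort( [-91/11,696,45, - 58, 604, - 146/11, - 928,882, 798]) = [ - 928,-58, - 146/11,  -  91/11,45, 604, 696,798,882]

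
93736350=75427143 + 18309207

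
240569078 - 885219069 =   -  644649991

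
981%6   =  3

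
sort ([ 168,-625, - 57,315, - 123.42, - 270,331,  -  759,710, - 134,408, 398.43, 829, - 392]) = [  -  759 , - 625,-392, - 270, - 134, - 123.42, - 57,168, 315,  331, 398.43,408,710 , 829 ]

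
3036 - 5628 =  -2592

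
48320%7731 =1934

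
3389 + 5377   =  8766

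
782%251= 29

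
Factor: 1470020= 2^2*5^1*31^1*2371^1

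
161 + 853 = 1014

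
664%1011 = 664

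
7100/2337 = 3+89/2337= 3.04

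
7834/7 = 7834/7 = 1119.14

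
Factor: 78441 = 3^1*11^1*2377^1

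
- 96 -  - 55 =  - 41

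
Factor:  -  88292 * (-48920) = 4319244640 = 2^5 * 5^1*1223^1 * 22073^1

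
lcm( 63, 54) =378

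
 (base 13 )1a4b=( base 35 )37u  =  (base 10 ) 3950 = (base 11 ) 2a71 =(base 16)f6e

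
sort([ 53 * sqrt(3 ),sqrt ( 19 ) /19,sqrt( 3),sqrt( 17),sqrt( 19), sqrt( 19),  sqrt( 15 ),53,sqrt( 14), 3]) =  [sqrt( 19 ) /19, sqrt( 3) , 3,sqrt( 14),sqrt ( 15 ),sqrt(17 ), sqrt(19),sqrt(19), 53,  53*sqrt( 3)] 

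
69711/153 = 23237/51 = 455.63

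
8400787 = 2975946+5424841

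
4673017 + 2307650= 6980667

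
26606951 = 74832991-48226040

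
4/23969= 4/23969 =0.00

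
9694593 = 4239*2287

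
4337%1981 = 375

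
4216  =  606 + 3610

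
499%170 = 159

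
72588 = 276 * 263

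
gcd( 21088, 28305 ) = 1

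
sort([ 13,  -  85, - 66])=[ - 85, - 66,13]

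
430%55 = 45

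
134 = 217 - 83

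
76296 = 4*19074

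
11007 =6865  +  4142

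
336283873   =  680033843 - 343749970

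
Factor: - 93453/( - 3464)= 2^( - 3 )*3^1 * 433^( - 1 )*31151^1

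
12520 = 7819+4701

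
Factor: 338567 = 338567^1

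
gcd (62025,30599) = 827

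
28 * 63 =1764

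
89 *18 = 1602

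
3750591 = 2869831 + 880760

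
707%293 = 121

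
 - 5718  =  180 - 5898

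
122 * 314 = 38308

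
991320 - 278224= 713096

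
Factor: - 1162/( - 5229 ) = 2^1*3^( - 2) = 2/9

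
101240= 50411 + 50829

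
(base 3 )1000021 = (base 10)736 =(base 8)1340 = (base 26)128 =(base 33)MA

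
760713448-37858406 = 722855042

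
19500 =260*75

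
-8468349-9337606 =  - 17805955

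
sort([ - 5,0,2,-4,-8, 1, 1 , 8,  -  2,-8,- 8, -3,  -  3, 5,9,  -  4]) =[  -  8, - 8,  -  8, - 5,  -  4, - 4, - 3,-3, - 2, 0,1,1,2,  5,8  ,  9 ] 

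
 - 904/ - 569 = 1 + 335/569 = 1.59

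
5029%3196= 1833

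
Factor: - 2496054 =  - 2^1*3^1*11^1* 59^1 * 641^1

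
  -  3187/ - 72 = 3187/72 =44.26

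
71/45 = 71/45= 1.58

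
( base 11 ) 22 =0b11000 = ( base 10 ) 24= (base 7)33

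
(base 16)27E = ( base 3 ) 212122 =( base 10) 638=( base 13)3A1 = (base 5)10023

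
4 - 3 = 1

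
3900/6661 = 3900/6661 = 0.59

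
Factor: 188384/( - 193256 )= - 116/119 = - 2^2 * 7^( - 1 )*17^(-1) *29^1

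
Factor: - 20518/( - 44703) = 2^1  *  3^( - 2) * 4967^( - 1 ) * 10259^1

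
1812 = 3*604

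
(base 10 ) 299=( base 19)FE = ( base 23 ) d0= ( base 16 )12b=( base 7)605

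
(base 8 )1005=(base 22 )11B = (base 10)517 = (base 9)634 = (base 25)kh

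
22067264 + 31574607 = 53641871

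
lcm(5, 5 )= 5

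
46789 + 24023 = 70812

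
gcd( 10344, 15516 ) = 5172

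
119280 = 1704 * 70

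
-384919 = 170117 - 555036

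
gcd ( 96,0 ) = 96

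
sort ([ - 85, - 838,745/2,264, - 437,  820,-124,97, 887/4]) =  [ - 838, - 437, - 124, - 85 , 97, 887/4,264 , 745/2,820]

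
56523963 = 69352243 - 12828280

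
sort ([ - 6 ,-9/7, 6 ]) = [ - 6, - 9/7,6 ]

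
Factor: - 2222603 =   -  167^1 *13309^1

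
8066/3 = 8066/3  =  2688.67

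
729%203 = 120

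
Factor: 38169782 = 2^1*7^1*947^1*2879^1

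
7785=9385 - 1600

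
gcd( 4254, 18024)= 6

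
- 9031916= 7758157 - 16790073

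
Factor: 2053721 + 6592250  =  8645971 =8645971^1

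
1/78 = 1/78= 0.01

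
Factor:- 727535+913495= 185960 = 2^3*5^1*4649^1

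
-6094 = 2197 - 8291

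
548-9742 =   -  9194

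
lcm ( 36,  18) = 36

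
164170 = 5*32834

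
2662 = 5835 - 3173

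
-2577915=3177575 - 5755490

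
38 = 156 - 118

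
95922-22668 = 73254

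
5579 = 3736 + 1843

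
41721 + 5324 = 47045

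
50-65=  - 15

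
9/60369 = 3/20123 = 0.00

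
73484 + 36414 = 109898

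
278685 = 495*563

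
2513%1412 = 1101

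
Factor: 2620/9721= 2^2*5^1*131^1*9721^(-1)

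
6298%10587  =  6298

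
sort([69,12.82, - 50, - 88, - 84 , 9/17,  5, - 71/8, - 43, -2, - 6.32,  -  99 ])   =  [-99, - 88, - 84, - 50,-43, - 71/8, - 6.32, -2,9/17, 5,12.82,69 ]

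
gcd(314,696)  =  2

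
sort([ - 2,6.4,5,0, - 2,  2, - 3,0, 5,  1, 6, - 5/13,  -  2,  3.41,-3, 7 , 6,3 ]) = [-3, - 3 ,-2, - 2,-2,-5/13 , 0,0,1,2,3,  3.41,5, 5 , 6,6, 6.4,7 ]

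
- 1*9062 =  - 9062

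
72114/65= 1109+29/65 = 1109.45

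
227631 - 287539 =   -  59908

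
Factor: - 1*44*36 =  - 2^4*3^2*11^1 = - 1584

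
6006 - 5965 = 41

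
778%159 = 142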